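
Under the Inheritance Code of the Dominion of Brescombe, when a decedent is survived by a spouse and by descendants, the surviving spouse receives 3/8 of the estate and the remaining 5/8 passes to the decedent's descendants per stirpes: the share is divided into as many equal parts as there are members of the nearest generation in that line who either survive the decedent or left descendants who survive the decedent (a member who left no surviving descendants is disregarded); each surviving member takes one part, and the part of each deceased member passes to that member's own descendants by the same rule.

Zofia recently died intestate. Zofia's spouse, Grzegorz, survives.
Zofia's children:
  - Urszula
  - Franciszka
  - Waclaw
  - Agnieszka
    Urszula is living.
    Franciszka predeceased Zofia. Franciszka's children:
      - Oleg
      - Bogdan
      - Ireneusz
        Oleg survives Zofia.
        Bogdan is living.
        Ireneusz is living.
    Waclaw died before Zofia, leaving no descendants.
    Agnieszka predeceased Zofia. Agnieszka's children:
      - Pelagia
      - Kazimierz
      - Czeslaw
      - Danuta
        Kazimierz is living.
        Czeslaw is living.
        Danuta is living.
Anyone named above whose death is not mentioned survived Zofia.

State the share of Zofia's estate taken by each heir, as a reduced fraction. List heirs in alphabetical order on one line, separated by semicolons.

Grzegorz, as surviving spouse, takes 3/8.
The remaining 5/8 passes to Zofia's descendants per stirpes.
Waclaw left no surviving issue, so that branch lapses and is disregarded.
The 5/8 is divided into 3 equal shares of 5/24 among Urszula, Franciszka, Agnieszka.
Urszula is living and takes 5/24.
Franciszka predeceased; the 5/24 allotted to Franciszka's branch passes to Franciszka's issue by representation.
The 5/24 is divided into 3 equal shares of 5/72 among Oleg, Bogdan, Ireneusz.
Oleg is living and takes 5/72.
Bogdan is living and takes 5/72.
Ireneusz is living and takes 5/72.
Agnieszka predeceased; the 5/24 allotted to Agnieszka's branch passes to Agnieszka's issue by representation.
The 5/24 is divided into 4 equal shares of 5/96 among Pelagia, Kazimierz, Czeslaw, Danuta.
Pelagia is living and takes 5/96.
Kazimierz is living and takes 5/96.
Czeslaw is living and takes 5/96.
Danuta is living and takes 5/96.

Bogdan 5/72; Czeslaw 5/96; Danuta 5/96; Grzegorz 3/8; Ireneusz 5/72; Kazimierz 5/96; Oleg 5/72; Pelagia 5/96; Urszula 5/24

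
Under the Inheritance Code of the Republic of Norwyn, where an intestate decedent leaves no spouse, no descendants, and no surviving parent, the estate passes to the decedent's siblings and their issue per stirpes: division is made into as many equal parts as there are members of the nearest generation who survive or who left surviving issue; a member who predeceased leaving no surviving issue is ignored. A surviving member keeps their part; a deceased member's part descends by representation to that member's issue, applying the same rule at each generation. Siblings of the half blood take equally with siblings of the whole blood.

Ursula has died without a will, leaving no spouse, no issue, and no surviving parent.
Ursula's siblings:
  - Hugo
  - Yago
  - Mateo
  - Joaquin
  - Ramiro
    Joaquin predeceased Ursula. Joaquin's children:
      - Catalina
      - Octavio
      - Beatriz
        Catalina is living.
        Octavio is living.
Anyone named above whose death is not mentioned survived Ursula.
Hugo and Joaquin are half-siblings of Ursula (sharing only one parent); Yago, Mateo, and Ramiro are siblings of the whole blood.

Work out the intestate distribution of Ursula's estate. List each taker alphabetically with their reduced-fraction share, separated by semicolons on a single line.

No spouse, descendants, or parent survives, so the estate passes to Ursula's siblings per stirpes.
Half-blood and whole-blood siblings take equally under the stated rule.
The estate is divided into 5 equal shares of 1/5 among Hugo, Yago, Mateo, Joaquin, Ramiro.
Hugo is living and takes 1/5.
Yago is living and takes 1/5.
Mateo is living and takes 1/5.
Joaquin predeceased; the 1/5 allotted to Joaquin's branch passes to Joaquin's issue by representation.
The 1/5 is divided into 3 equal shares of 1/15 among Catalina, Octavio, Beatriz.
Catalina is living and takes 1/15.
Octavio is living and takes 1/15.
Beatriz is living and takes 1/15.
Ramiro is living and takes 1/5.

Beatriz 1/15; Catalina 1/15; Hugo 1/5; Mateo 1/5; Octavio 1/15; Ramiro 1/5; Yago 1/5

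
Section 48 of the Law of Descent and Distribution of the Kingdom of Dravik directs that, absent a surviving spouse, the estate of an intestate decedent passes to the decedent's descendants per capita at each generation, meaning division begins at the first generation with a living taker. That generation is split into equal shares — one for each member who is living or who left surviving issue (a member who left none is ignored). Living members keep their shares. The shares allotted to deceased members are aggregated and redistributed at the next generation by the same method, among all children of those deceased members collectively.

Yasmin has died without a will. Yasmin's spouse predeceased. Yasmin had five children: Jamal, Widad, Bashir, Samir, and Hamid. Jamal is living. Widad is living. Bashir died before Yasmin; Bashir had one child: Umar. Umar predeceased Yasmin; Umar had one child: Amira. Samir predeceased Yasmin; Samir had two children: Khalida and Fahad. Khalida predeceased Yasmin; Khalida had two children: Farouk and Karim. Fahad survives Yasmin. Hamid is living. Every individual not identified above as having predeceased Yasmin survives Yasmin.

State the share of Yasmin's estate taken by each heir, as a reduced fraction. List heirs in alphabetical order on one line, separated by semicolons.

Amira 4/45; Fahad 2/15; Farouk 4/45; Hamid 1/5; Jamal 1/5; Karim 4/45; Widad 1/5

There is no surviving spouse, so the entire estate passes to Yasmin's descendants per capita at each generation.
At generation 1 (Jamal, Widad, Bashir, Samir, Hamid) there are 5 shares of (1)/5 = 1/5 each.
Living: Jamal, Widad, and Hamid — each takes 1/5.
Deceased: Bashir and Samir. Their combined 2/5 is pooled and carried to generation 2.
At generation 2 (Umar, Khalida, Fahad) there are 3 shares of (2/5)/3 = 2/15 each.
Living: Fahad — each takes 2/15.
Deceased: Umar and Khalida. Their combined 4/15 is pooled and carried to generation 3.
At generation 3 (Amira, Farouk, Karim) there are 3 shares of (4/15)/3 = 4/45 each.
Living: Amira, Farouk, and Karim — each takes 4/45.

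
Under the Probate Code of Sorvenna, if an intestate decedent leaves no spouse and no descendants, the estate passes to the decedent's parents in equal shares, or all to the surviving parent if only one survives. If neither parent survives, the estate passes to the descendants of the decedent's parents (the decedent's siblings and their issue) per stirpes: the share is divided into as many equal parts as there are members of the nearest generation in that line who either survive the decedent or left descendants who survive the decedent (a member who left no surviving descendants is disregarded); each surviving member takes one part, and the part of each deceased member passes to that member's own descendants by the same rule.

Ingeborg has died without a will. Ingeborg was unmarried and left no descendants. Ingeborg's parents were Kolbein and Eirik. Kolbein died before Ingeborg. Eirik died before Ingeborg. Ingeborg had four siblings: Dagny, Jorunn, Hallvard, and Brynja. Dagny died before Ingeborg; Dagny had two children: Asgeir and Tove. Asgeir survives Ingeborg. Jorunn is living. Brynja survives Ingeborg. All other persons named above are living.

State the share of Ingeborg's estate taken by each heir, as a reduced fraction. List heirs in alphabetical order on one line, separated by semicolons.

Neither parent survives and there are no descendants, so the estate passes to Ingeborg's siblings and their issue per stirpes.
The estate is divided into 4 equal shares of 1/4 among Dagny, Jorunn, Hallvard, Brynja.
Dagny predeceased; the 1/4 allotted to Dagny's branch passes to Dagny's issue by representation.
The 1/4 is divided into 2 equal shares of 1/8 among Asgeir, Tove.
Asgeir is living and takes 1/8.
Tove is living and takes 1/8.
Jorunn is living and takes 1/4.
Hallvard is living and takes 1/4.
Brynja is living and takes 1/4.

Asgeir 1/8; Brynja 1/4; Hallvard 1/4; Jorunn 1/4; Tove 1/8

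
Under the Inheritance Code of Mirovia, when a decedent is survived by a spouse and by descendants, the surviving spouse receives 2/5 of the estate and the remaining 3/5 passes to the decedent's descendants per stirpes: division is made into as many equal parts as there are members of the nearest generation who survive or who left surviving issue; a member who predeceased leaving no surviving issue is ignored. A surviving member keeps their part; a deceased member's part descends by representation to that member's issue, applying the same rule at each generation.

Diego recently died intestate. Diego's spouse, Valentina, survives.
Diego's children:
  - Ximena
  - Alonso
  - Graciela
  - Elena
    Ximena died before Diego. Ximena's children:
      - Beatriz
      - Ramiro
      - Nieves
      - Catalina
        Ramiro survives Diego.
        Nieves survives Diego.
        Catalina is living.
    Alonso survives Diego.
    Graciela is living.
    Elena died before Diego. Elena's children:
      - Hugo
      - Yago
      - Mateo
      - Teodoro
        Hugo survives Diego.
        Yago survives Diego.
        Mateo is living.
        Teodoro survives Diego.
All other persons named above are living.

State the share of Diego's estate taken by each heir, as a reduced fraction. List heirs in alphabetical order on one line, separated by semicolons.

Alonso 3/20; Beatriz 3/80; Catalina 3/80; Graciela 3/20; Hugo 3/80; Mateo 3/80; Nieves 3/80; Ramiro 3/80; Teodoro 3/80; Valentina 2/5; Yago 3/80

Valentina, as surviving spouse, takes 2/5.
The remaining 3/5 passes to Diego's descendants per stirpes.
The 3/5 is divided into 4 equal shares of 3/20 among Ximena, Alonso, Graciela, Elena.
Ximena predeceased; the 3/20 allotted to Ximena's branch passes to Ximena's issue by representation.
The 3/20 is divided into 4 equal shares of 3/80 among Beatriz, Ramiro, Nieves, Catalina.
Beatriz is living and takes 3/80.
Ramiro is living and takes 3/80.
Nieves is living and takes 3/80.
Catalina is living and takes 3/80.
Alonso is living and takes 3/20.
Graciela is living and takes 3/20.
Elena predeceased; the 3/20 allotted to Elena's branch passes to Elena's issue by representation.
The 3/20 is divided into 4 equal shares of 3/80 among Hugo, Yago, Mateo, Teodoro.
Hugo is living and takes 3/80.
Yago is living and takes 3/80.
Mateo is living and takes 3/80.
Teodoro is living and takes 3/80.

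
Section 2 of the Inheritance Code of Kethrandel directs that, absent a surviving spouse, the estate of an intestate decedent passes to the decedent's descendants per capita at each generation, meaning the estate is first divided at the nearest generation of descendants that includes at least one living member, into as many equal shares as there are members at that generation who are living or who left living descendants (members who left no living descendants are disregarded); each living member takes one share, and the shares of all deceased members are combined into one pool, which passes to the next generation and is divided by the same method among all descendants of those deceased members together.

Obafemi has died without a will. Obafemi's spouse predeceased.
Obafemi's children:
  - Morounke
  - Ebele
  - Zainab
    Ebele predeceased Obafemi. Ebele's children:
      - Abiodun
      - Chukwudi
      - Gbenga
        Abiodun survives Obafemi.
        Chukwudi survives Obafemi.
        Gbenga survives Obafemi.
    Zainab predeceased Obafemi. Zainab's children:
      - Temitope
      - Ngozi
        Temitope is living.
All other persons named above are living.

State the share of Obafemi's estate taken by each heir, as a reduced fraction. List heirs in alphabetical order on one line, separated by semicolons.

There is no surviving spouse, so the entire estate passes to Obafemi's descendants per capita at each generation.
At generation 1 (Morounke, Ebele, Zainab) there are 3 shares of (1)/3 = 1/3 each.
Living: Morounke — each takes 1/3.
Deceased: Ebele and Zainab. Their combined 2/3 is pooled and carried to generation 2.
At generation 2 (Abiodun, Chukwudi, Gbenga, Temitope, Ngozi) there are 5 shares of (2/3)/5 = 2/15 each.
Living: Abiodun, Chukwudi, Gbenga, Temitope, and Ngozi — each takes 2/15.

Abiodun 2/15; Chukwudi 2/15; Gbenga 2/15; Morounke 1/3; Ngozi 2/15; Temitope 2/15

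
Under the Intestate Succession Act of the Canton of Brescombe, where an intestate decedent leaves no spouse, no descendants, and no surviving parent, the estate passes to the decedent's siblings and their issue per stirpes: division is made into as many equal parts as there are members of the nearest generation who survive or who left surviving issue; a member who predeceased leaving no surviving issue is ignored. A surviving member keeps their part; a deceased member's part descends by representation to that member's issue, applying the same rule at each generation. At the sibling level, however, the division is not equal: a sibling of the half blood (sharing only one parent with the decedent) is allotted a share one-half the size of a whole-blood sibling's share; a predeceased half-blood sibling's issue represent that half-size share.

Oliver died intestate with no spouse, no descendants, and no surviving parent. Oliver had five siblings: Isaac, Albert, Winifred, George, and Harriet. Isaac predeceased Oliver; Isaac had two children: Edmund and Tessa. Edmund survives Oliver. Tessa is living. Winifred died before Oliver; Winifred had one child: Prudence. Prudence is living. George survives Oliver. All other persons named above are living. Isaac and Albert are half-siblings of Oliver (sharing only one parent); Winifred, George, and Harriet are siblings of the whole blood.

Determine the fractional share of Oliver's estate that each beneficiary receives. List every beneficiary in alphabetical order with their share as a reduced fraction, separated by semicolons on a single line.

Albert 1/8; Edmund 1/16; George 1/4; Harriet 1/4; Prudence 1/4; Tessa 1/16

No spouse, descendants, or parent survives, so the estate passes to Oliver's siblings per stirpes.
Half-blood siblings count for one-half the weight of whole-blood siblings at the initial division.
Dividing 1 in proportion to weights (total weight 4): Isaac (weight 1/2) → 1/8; Albert (weight 1/2) → 1/8; Winifred (weight 1) → 1/4; George (weight 1) → 1/4; Harriet (weight 1) → 1/4.
Isaac predeceased; the 1/8 allotted to Isaac's branch passes to Isaac's issue by representation.
The 1/8 is divided into 2 equal shares of 1/16 among Edmund, Tessa.
Edmund is living and takes 1/16.
Tessa is living and takes 1/16.
Albert is living and takes 1/8.
Winifred predeceased; the 1/4 allotted to Winifred's branch passes to Winifred's issue by representation.
Prudence is the sole taker at this level and receives the full 1/4.
George is living and takes 1/4.
Harriet is living and takes 1/4.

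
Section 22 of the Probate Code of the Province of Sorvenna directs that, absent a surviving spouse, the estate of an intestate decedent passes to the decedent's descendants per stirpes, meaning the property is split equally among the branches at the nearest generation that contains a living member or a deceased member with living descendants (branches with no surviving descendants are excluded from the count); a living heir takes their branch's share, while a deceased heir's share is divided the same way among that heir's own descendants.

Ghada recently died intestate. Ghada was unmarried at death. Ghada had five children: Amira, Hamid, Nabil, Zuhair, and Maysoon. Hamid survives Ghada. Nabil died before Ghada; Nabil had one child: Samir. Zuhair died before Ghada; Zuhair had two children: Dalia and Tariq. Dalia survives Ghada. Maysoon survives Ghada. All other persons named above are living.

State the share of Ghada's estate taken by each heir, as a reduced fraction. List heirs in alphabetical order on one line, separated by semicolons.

There is no surviving spouse, so the entire estate passes to Ghada's descendants per stirpes.
The estate is divided into 5 equal shares of 1/5 among Amira, Hamid, Nabil, Zuhair, Maysoon.
Amira is living and takes 1/5.
Hamid is living and takes 1/5.
Nabil predeceased; the 1/5 allotted to Nabil's branch passes to Nabil's issue by representation.
Samir is the sole taker at this level and receives the full 1/5.
Zuhair predeceased; the 1/5 allotted to Zuhair's branch passes to Zuhair's issue by representation.
The 1/5 is divided into 2 equal shares of 1/10 among Dalia, Tariq.
Dalia is living and takes 1/10.
Tariq is living and takes 1/10.
Maysoon is living and takes 1/5.

Amira 1/5; Dalia 1/10; Hamid 1/5; Maysoon 1/5; Samir 1/5; Tariq 1/10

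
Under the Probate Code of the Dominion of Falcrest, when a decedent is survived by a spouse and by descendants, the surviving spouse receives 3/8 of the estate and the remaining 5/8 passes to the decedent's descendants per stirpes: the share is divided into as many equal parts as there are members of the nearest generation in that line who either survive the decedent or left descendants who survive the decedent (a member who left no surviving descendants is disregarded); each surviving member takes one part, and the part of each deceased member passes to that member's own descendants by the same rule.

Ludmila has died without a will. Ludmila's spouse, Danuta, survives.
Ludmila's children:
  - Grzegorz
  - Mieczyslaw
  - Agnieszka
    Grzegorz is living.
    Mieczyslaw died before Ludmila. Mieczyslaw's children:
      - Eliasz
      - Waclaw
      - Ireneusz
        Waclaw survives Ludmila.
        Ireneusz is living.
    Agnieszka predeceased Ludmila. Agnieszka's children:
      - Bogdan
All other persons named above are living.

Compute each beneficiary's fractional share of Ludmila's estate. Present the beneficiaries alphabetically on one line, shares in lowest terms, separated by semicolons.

Danuta, as surviving spouse, takes 3/8.
The remaining 5/8 passes to Ludmila's descendants per stirpes.
The 5/8 is divided into 3 equal shares of 5/24 among Grzegorz, Mieczyslaw, Agnieszka.
Grzegorz is living and takes 5/24.
Mieczyslaw predeceased; the 5/24 allotted to Mieczyslaw's branch passes to Mieczyslaw's issue by representation.
The 5/24 is divided into 3 equal shares of 5/72 among Eliasz, Waclaw, Ireneusz.
Eliasz is living and takes 5/72.
Waclaw is living and takes 5/72.
Ireneusz is living and takes 5/72.
Agnieszka predeceased; the 5/24 allotted to Agnieszka's branch passes to Agnieszka's issue by representation.
Bogdan is the sole taker at this level and receives the full 5/24.

Bogdan 5/24; Danuta 3/8; Eliasz 5/72; Grzegorz 5/24; Ireneusz 5/72; Waclaw 5/72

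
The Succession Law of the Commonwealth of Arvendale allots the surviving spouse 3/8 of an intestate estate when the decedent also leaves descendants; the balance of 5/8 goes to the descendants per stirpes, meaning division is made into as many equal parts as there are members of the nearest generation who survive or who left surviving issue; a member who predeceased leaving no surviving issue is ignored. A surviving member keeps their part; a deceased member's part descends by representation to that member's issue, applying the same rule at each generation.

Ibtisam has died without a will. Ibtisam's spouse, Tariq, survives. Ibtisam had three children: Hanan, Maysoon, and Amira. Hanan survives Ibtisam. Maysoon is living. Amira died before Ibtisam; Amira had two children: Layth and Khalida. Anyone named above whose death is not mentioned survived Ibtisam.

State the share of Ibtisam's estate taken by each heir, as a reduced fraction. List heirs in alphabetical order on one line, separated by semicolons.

Hanan 5/24; Khalida 5/48; Layth 5/48; Maysoon 5/24; Tariq 3/8

Tariq, as surviving spouse, takes 3/8.
The remaining 5/8 passes to Ibtisam's descendants per stirpes.
The 5/8 is divided into 3 equal shares of 5/24 among Hanan, Maysoon, Amira.
Hanan is living and takes 5/24.
Maysoon is living and takes 5/24.
Amira predeceased; the 5/24 allotted to Amira's branch passes to Amira's issue by representation.
The 5/24 is divided into 2 equal shares of 5/48 among Layth, Khalida.
Layth is living and takes 5/48.
Khalida is living and takes 5/48.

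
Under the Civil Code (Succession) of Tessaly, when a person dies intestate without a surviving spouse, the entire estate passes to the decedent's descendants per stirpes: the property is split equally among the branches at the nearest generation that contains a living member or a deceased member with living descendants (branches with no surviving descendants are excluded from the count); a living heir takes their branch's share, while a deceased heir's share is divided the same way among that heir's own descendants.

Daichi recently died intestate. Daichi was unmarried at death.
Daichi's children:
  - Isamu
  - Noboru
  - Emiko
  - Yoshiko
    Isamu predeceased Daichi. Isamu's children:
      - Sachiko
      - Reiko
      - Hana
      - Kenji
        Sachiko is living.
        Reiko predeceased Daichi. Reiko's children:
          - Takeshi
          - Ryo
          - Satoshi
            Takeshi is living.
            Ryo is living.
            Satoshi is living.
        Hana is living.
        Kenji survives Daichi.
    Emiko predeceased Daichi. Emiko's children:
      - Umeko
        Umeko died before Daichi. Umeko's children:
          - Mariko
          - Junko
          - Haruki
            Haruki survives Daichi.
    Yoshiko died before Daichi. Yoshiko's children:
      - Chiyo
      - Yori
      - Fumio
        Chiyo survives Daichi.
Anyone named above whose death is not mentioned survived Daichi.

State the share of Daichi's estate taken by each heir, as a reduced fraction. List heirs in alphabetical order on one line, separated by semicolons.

There is no surviving spouse, so the entire estate passes to Daichi's descendants per stirpes.
The estate is divided into 4 equal shares of 1/4 among Isamu, Noboru, Emiko, Yoshiko.
Isamu predeceased; the 1/4 allotted to Isamu's branch passes to Isamu's issue by representation.
The 1/4 is divided into 4 equal shares of 1/16 among Sachiko, Reiko, Hana, Kenji.
Sachiko is living and takes 1/16.
Reiko predeceased; the 1/16 allotted to Reiko's branch passes to Reiko's issue by representation.
The 1/16 is divided into 3 equal shares of 1/48 among Takeshi, Ryo, Satoshi.
Takeshi is living and takes 1/48.
Ryo is living and takes 1/48.
Satoshi is living and takes 1/48.
Hana is living and takes 1/16.
Kenji is living and takes 1/16.
Noboru is living and takes 1/4.
Emiko predeceased; the 1/4 allotted to Emiko's branch passes to Emiko's issue by representation.
Umeko's line is the sole branch at this level, so the full 1/4 passes to Umeko's issue by representation.
The 1/4 is divided into 3 equal shares of 1/12 among Mariko, Junko, Haruki.
Mariko is living and takes 1/12.
Junko is living and takes 1/12.
Haruki is living and takes 1/12.
Yoshiko predeceased; the 1/4 allotted to Yoshiko's branch passes to Yoshiko's issue by representation.
The 1/4 is divided into 3 equal shares of 1/12 among Chiyo, Yori, Fumio.
Chiyo is living and takes 1/12.
Yori is living and takes 1/12.
Fumio is living and takes 1/12.

Chiyo 1/12; Fumio 1/12; Hana 1/16; Haruki 1/12; Junko 1/12; Kenji 1/16; Mariko 1/12; Noboru 1/4; Ryo 1/48; Sachiko 1/16; Satoshi 1/48; Takeshi 1/48; Yori 1/12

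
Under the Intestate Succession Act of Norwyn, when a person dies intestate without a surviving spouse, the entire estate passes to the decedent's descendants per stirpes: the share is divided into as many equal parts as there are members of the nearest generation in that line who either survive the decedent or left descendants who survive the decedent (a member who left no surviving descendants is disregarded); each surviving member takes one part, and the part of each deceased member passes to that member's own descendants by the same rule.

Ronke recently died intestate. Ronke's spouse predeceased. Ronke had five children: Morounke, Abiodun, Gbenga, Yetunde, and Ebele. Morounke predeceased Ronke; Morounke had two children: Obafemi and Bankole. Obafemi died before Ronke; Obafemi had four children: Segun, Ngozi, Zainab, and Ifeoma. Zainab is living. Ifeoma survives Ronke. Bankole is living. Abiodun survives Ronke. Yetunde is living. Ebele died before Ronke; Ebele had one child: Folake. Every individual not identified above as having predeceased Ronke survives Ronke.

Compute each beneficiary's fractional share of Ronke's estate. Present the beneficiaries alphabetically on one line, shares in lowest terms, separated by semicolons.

Abiodun 1/5; Bankole 1/10; Folake 1/5; Gbenga 1/5; Ifeoma 1/40; Ngozi 1/40; Segun 1/40; Yetunde 1/5; Zainab 1/40

There is no surviving spouse, so the entire estate passes to Ronke's descendants per stirpes.
The estate is divided into 5 equal shares of 1/5 among Morounke, Abiodun, Gbenga, Yetunde, Ebele.
Morounke predeceased; the 1/5 allotted to Morounke's branch passes to Morounke's issue by representation.
The 1/5 is divided into 2 equal shares of 1/10 among Obafemi, Bankole.
Obafemi predeceased; the 1/10 allotted to Obafemi's branch passes to Obafemi's issue by representation.
The 1/10 is divided into 4 equal shares of 1/40 among Segun, Ngozi, Zainab, Ifeoma.
Segun is living and takes 1/40.
Ngozi is living and takes 1/40.
Zainab is living and takes 1/40.
Ifeoma is living and takes 1/40.
Bankole is living and takes 1/10.
Abiodun is living and takes 1/5.
Gbenga is living and takes 1/5.
Yetunde is living and takes 1/5.
Ebele predeceased; the 1/5 allotted to Ebele's branch passes to Ebele's issue by representation.
Folake is the sole taker at this level and receives the full 1/5.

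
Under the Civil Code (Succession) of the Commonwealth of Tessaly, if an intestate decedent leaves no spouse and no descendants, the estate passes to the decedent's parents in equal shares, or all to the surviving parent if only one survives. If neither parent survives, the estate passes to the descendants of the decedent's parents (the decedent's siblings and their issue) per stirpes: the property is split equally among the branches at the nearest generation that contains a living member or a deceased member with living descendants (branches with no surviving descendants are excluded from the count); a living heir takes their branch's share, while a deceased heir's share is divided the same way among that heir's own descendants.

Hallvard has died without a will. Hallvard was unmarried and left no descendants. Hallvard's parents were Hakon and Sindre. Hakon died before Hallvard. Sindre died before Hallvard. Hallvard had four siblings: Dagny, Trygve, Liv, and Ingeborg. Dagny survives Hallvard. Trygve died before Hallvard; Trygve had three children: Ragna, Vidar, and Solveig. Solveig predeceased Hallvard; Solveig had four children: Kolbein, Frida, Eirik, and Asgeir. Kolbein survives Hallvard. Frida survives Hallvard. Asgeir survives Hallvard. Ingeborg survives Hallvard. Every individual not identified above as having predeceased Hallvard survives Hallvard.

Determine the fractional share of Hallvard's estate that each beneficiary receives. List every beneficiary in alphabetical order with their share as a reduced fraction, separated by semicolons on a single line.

Neither parent survives and there are no descendants, so the estate passes to Hallvard's siblings and their issue per stirpes.
The estate is divided into 4 equal shares of 1/4 among Dagny, Trygve, Liv, Ingeborg.
Dagny is living and takes 1/4.
Trygve predeceased; the 1/4 allotted to Trygve's branch passes to Trygve's issue by representation.
The 1/4 is divided into 3 equal shares of 1/12 among Ragna, Vidar, Solveig.
Ragna is living and takes 1/12.
Vidar is living and takes 1/12.
Solveig predeceased; the 1/12 allotted to Solveig's branch passes to Solveig's issue by representation.
The 1/12 is divided into 4 equal shares of 1/48 among Kolbein, Frida, Eirik, Asgeir.
Kolbein is living and takes 1/48.
Frida is living and takes 1/48.
Eirik is living and takes 1/48.
Asgeir is living and takes 1/48.
Liv is living and takes 1/4.
Ingeborg is living and takes 1/4.

Asgeir 1/48; Dagny 1/4; Eirik 1/48; Frida 1/48; Ingeborg 1/4; Kolbein 1/48; Liv 1/4; Ragna 1/12; Vidar 1/12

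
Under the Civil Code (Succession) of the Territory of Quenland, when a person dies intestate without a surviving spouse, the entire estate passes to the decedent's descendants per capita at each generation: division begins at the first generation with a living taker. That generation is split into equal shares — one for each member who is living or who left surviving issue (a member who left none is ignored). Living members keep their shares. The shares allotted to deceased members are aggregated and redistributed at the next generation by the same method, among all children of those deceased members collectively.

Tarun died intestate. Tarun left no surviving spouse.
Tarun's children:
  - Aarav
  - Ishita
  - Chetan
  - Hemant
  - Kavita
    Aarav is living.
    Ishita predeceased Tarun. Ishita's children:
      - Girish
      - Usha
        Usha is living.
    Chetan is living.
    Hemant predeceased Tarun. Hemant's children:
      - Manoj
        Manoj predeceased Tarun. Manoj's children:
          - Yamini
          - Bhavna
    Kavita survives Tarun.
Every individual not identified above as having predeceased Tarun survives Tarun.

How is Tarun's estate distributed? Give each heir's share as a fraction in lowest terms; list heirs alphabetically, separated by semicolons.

There is no surviving spouse, so the entire estate passes to Tarun's descendants per capita at each generation.
At generation 1 (Aarav, Ishita, Chetan, Hemant, Kavita) there are 5 shares of (1)/5 = 1/5 each.
Living: Aarav, Chetan, and Kavita — each takes 1/5.
Deceased: Ishita and Hemant. Their combined 2/5 is pooled and carried to generation 2.
At generation 2 (Girish, Usha, Manoj) there are 3 shares of (2/5)/3 = 2/15 each.
Living: Girish and Usha — each takes 2/15.
Deceased: Manoj. That 2/15 share is carried to generation 3.
At generation 3 (Yamini, Bhavna) there are 2 shares of (2/15)/2 = 1/15 each.
Living: Yamini and Bhavna — each takes 1/15.

Aarav 1/5; Bhavna 1/15; Chetan 1/5; Girish 2/15; Kavita 1/5; Usha 2/15; Yamini 1/15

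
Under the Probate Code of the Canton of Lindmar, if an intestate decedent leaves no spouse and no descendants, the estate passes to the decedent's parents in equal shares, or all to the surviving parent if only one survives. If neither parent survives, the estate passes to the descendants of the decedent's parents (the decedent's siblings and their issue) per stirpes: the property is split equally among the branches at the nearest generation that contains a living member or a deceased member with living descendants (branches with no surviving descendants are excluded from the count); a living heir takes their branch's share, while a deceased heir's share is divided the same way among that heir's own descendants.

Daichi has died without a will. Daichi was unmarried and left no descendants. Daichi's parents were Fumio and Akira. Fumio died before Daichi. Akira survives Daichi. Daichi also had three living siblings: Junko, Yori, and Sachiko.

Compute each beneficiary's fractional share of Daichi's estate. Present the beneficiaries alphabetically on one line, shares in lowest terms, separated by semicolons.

Akira 1

Only one parent, Akira, survives, so Akira takes the entire estate. The siblings take nothing because a surviving parent has priority.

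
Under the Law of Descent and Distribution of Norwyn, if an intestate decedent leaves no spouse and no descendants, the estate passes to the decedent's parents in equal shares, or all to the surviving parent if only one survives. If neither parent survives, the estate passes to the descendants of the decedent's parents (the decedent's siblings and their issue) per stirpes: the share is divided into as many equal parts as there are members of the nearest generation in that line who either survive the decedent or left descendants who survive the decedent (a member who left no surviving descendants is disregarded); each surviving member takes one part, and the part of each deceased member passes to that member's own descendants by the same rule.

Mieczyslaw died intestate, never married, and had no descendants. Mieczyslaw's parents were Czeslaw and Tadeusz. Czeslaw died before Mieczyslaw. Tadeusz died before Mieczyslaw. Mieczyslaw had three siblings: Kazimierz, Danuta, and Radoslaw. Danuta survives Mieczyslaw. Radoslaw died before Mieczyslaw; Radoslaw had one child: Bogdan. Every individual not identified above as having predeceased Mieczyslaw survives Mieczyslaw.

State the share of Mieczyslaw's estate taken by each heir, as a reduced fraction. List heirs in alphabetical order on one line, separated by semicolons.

Neither parent survives and there are no descendants, so the estate passes to Mieczyslaw's siblings and their issue per stirpes.
The estate is divided into 3 equal shares of 1/3 among Kazimierz, Danuta, Radoslaw.
Kazimierz is living and takes 1/3.
Danuta is living and takes 1/3.
Radoslaw predeceased; the 1/3 allotted to Radoslaw's branch passes to Radoslaw's issue by representation.
Bogdan is the sole taker at this level and receives the full 1/3.

Bogdan 1/3; Danuta 1/3; Kazimierz 1/3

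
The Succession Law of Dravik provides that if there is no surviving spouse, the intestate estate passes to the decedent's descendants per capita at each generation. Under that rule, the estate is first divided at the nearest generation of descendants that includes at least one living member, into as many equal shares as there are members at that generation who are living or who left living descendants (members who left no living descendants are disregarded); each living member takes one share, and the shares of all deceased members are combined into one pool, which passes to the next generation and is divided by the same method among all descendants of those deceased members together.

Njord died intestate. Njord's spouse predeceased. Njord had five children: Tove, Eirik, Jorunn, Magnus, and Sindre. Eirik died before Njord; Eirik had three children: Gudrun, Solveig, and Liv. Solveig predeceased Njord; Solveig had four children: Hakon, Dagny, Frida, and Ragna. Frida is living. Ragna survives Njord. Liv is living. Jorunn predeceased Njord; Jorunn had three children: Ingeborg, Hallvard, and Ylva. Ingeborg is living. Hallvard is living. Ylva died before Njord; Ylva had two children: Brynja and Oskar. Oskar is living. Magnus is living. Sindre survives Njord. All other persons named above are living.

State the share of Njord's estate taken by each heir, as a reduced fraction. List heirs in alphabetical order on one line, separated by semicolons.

Brynja 1/45; Dagny 1/45; Frida 1/45; Gudrun 1/15; Hakon 1/45; Hallvard 1/15; Ingeborg 1/15; Liv 1/15; Magnus 1/5; Oskar 1/45; Ragna 1/45; Sindre 1/5; Tove 1/5

There is no surviving spouse, so the entire estate passes to Njord's descendants per capita at each generation.
At generation 1 (Tove, Eirik, Jorunn, Magnus, Sindre) there are 5 shares of (1)/5 = 1/5 each.
Living: Tove, Magnus, and Sindre — each takes 1/5.
Deceased: Eirik and Jorunn. Their combined 2/5 is pooled and carried to generation 2.
At generation 2 (Gudrun, Solveig, Liv, Ingeborg, Hallvard, Ylva) there are 6 shares of (2/5)/6 = 1/15 each.
Living: Gudrun, Liv, Ingeborg, and Hallvard — each takes 1/15.
Deceased: Solveig and Ylva. Their combined 2/15 is pooled and carried to generation 3.
At generation 3 (Hakon, Dagny, Frida, Ragna, Brynja, Oskar) there are 6 shares of (2/15)/6 = 1/45 each.
Living: Hakon, Dagny, Frida, Ragna, Brynja, and Oskar — each takes 1/45.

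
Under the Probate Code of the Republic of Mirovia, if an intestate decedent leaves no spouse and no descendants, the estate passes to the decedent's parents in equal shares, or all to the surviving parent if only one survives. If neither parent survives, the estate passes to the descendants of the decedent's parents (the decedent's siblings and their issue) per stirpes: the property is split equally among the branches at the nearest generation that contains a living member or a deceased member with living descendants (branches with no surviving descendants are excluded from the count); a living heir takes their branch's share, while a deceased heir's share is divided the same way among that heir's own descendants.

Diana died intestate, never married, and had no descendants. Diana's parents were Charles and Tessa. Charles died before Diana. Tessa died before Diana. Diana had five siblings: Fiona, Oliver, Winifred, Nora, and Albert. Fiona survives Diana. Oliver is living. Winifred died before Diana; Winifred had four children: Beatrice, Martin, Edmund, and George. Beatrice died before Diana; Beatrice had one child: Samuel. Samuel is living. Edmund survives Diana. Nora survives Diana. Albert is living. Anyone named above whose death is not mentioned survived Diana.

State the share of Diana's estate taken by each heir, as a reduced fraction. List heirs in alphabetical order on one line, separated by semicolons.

Neither parent survives and there are no descendants, so the estate passes to Diana's siblings and their issue per stirpes.
The estate is divided into 5 equal shares of 1/5 among Fiona, Oliver, Winifred, Nora, Albert.
Fiona is living and takes 1/5.
Oliver is living and takes 1/5.
Winifred predeceased; the 1/5 allotted to Winifred's branch passes to Winifred's issue by representation.
The 1/5 is divided into 4 equal shares of 1/20 among Beatrice, Martin, Edmund, George.
Beatrice predeceased; the 1/20 allotted to Beatrice's branch passes to Beatrice's issue by representation.
Samuel is the sole taker at this level and receives the full 1/20.
Martin is living and takes 1/20.
Edmund is living and takes 1/20.
George is living and takes 1/20.
Nora is living and takes 1/5.
Albert is living and takes 1/5.

Albert 1/5; Edmund 1/20; Fiona 1/5; George 1/20; Martin 1/20; Nora 1/5; Oliver 1/5; Samuel 1/20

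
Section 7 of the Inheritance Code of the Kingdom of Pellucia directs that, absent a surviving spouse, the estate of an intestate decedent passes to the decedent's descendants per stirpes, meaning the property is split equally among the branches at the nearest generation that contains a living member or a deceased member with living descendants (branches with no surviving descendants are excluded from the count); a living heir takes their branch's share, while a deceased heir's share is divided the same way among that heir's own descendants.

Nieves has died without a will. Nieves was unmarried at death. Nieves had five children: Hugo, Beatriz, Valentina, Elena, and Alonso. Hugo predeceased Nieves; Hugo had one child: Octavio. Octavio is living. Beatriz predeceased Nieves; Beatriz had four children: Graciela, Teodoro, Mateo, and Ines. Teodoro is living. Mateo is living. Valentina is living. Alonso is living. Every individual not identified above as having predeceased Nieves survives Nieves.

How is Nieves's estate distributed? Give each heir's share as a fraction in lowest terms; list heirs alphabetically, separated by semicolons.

Alonso 1/5; Elena 1/5; Graciela 1/20; Ines 1/20; Mateo 1/20; Octavio 1/5; Teodoro 1/20; Valentina 1/5

There is no surviving spouse, so the entire estate passes to Nieves's descendants per stirpes.
The estate is divided into 5 equal shares of 1/5 among Hugo, Beatriz, Valentina, Elena, Alonso.
Hugo predeceased; the 1/5 allotted to Hugo's branch passes to Hugo's issue by representation.
Octavio is the sole taker at this level and receives the full 1/5.
Beatriz predeceased; the 1/5 allotted to Beatriz's branch passes to Beatriz's issue by representation.
The 1/5 is divided into 4 equal shares of 1/20 among Graciela, Teodoro, Mateo, Ines.
Graciela is living and takes 1/20.
Teodoro is living and takes 1/20.
Mateo is living and takes 1/20.
Ines is living and takes 1/20.
Valentina is living and takes 1/5.
Elena is living and takes 1/5.
Alonso is living and takes 1/5.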